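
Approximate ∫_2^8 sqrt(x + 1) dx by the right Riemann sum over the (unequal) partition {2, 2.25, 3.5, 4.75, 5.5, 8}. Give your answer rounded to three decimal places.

Subinterval widths: 0.25, 1.25, 1.25, 0.75, 2.5.
Right endpoints: 2.25, 3.5, 4.75, 5.5, 8.
f(2.25) ≈ 1.803, f(3.5) ≈ 2.121, f(4.75) ≈ 2.398, f(5.5) ≈ 2.550, f(8) ≈ 3.000.
Sum = Σ Δx_i · f(x_i).
Sum ≈ 15.512.

15.512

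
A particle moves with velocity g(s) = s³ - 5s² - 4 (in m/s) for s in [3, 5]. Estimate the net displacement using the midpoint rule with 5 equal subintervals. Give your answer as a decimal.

Δs = (5 − 3)/5 = 0.4.
Midpoints: 3.2, 3.6, 4, 4.4, 4.8.
g(3.2) = -22.432, g(3.6) = -22.144, g(4) = -20, g(4.4) = -15.616, g(4.8) = -8.608.
Sum = Δs · [g(3.2) + g(3.6) + g(4) + g(4.4) + g(4.8)].
Sum = -35.52.

-35.52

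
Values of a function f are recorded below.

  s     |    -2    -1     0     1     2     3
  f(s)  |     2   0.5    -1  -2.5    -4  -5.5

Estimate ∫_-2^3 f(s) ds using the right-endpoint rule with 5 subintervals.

Δs = 1.
Sum = 1·[0.5 + (-1) + (-2.5) + (-4) + (-5.5)] = -12.5.

-12.5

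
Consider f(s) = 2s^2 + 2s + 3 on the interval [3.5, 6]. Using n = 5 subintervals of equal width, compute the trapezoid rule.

146.875

Δs = (6 − 3.5)/5 = 0.5.
f(3.5) = 34.5, f(4) = 43, f(4.5) = 52.5, f(5) = 63, f(5.5) = 74.5, f(6) = 87.
T_5 = (Δs/2)·[f(s_0) + 2f(s_1) + ... + 2f(s_{4}) + f(s_5)].
Sum = 146.875.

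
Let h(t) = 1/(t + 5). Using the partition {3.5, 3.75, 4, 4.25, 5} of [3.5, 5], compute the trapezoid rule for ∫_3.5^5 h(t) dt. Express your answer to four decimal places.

Subinterval widths: 0.25, 0.25, 0.25, 0.75.
h(3.5) = 2/17, h(3.75) = 4/35, h(4) = 1/9, h(4.25) = 4/37, h(5) = 0.1.
On each subinterval the trapezoid contributes (Δt_i/2)·[h(t_{i-1}) + h(t_i)].
Sum ≈ 0.1626.

0.1626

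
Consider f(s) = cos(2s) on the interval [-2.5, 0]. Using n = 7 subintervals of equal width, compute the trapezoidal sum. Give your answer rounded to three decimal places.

-0.459

Δs = (0 − (-2.5))/7 = 5/14.
f(-2.5) ≈ 0.284, f(-15/7) ≈ -0.414, f(-25/14) ≈ -0.909, f(-10/7) ≈ -0.960, f(-15/14) ≈ -0.541, f(-5/7) ≈ 0.142, f(-5/14) ≈ 0.756, f(0) ≈ 1.000.
T_7 = (Δs/2)·[f(s_0) + 2f(s_1) + ... + 2f(s_{6}) + f(s_7)].
Sum ≈ -0.459.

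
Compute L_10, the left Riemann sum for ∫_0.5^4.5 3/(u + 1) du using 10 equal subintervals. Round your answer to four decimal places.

4.2051

Δu = (4.5 − 0.5)/10 = 0.4.
Left endpoints: 0.5, 0.9, 1.3, 1.7, 2.1, 2.5, 2.9, 3.3, 3.7, 4.1.
f(0.5) = 2, f(0.9) = 30/19, f(1.3) = 30/23, f(1.7) = 10/9, f(2.1) = 30/31, f(2.5) = 6/7, f(2.9) = 10/13, f(3.3) = 30/43, f(3.7) = 30/47, f(4.1) = 10/17.
Sum = Δu · [f(0.5) + f(0.9) + f(1.3) + ...].
Sum ≈ 4.2051.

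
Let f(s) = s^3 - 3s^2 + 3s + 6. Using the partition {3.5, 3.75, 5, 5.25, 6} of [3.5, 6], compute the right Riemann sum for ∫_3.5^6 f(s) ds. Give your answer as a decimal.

Subinterval widths: 0.25, 1.25, 0.25, 0.75.
Right endpoints: 3.75, 5, 5.25, 6.
f(3.75) = 27.796875, f(5) = 71, f(5.25) = 83.765625, f(6) = 132.
Sum = Σ Δs_i · f(s_i).
Sum = 215.640625.

215.640625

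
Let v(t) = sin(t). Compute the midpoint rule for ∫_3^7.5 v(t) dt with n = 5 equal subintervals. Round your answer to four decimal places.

Δt = (7.5 − 3)/5 = 0.9.
Midpoints: 3.45, 4.35, 5.25, 6.15, 7.05.
v(3.45) ≈ -0.3035, v(4.35) ≈ -0.9351, v(5.25) ≈ -0.8589, v(6.15) ≈ -0.1328, v(7.05) ≈ 0.6938.
Sum = Δt · [v(3.45) + v(4.35) + v(5.25) + v(6.15) + v(7.05)].
Sum ≈ -1.3828.

-1.3828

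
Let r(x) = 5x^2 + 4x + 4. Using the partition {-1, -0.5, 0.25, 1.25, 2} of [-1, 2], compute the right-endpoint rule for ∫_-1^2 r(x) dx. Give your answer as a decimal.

Subinterval widths: 0.5, 0.75, 1, 0.75.
Right endpoints: -0.5, 0.25, 1.25, 2.
r(-0.5) = 3.25, r(0.25) = 5.3125, r(1.25) = 16.8125, r(2) = 32.
Sum = Σ Δx_i · r(x_i).
Sum = 46.421875.

46.421875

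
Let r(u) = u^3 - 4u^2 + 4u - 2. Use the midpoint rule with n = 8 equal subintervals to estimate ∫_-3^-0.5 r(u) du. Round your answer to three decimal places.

-78.380

Δu = (-0.5 − (-3))/8 = 0.3125.
Midpoints: -2.84375, -2.53125, -2.21875, -1.90625, -1.59375, -1.28125, -0.96875, -0.65625.
r(-2.84375) = -2251811/32768, r(-2.53125) = -1768561/32768, r(-2.21875) = -1359511/32768, r(-1.90625) = -1018661/32768, r(-1.59375) = -740011/32768, r(-1.28125) = -517561/32768, r(-0.96875) = -345311/32768, r(-0.65625) = -217261/32768.
Sum = Δu · [r(-2.84375) + r(-2.53125) + r(-2.21875) + ...].
Sum ≈ -78.380.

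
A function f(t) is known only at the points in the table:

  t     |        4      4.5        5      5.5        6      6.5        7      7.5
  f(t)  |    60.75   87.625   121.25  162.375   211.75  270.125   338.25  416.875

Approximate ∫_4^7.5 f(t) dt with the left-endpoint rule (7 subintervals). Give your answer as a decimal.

Δt = 0.5.
Sum = 0.5·[60.75 + 87.625 + 121.25 + 162.375 + 211.75 + 270.125 + 338.25] = 626.0625.

626.0625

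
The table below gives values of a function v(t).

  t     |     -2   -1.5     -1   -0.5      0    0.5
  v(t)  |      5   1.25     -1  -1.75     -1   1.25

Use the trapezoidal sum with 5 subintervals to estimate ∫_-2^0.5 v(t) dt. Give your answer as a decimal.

Δt = 0.5.
T_5 = (0.5/2)·[5 + 2·1.25 + 2·(-1) + 2·(-1.75) + 2·(-1) + 1.25] = 0.3125.

0.3125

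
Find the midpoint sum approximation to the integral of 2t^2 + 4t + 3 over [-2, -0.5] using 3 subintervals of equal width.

2.1875

Δt = (-0.5 − (-2))/3 = 0.5.
Midpoints: -1.75, -1.25, -0.75.
f(-1.75) = 2.125, f(-1.25) = 1.125, f(-0.75) = 1.125.
Sum = Δt · [f(-1.75) + f(-1.25) + f(-0.75)].
Sum = 2.1875.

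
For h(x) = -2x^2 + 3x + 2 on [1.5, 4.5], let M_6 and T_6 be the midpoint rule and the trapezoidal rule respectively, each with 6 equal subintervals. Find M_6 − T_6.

0.375

M_6 = -25.375.
T_6 = -25.75.
M_6 − T_6 = 0.375.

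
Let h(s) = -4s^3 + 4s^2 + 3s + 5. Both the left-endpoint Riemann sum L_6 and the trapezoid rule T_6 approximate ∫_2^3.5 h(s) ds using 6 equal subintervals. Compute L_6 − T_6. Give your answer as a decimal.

L_6 = -55.390625.
T_6 = -68.140625.
L_6 − T_6 = 12.75.

12.75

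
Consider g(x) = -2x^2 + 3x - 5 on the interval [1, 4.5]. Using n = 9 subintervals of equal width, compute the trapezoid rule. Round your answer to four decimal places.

-48.8848

Δx = (4.5 − 1)/9 = 7/18.
g(1) = -4, g(25/18) = -380/81, g(16/9) = -485/81, g(13/6) = -71/9, g(23/9) = -842/81, g(53/18) = -1094/81, g(10/3) = -155/9, g(67/18) = -1745/81, g(37/9) = -2144/81, g(4.5) = -32.
T_9 = (Δx/2)·[g(x_0) + 2g(x_1) + ... + 2g(x_{8}) + g(x_9)].
Sum ≈ -48.8848.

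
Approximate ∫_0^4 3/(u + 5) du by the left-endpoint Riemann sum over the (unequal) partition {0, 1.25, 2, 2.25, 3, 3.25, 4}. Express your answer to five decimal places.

Subinterval widths: 1.25, 0.75, 0.25, 0.75, 0.25, 0.75.
Left endpoints: 0, 1.25, 2, 2.25, 3, 3.25.
f(0) = 0.6, f(1.25) = 0.48, f(2) = 3/7, f(2.25) = 12/29, f(3) = 0.375, f(3.25) = 4/11.
Sum = Σ Δu_i · f(u_i).
Sum ≈ 1.89396.

1.89396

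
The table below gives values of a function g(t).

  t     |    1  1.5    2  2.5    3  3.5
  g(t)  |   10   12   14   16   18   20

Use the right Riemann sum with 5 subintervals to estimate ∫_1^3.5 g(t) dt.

40

Δt = 0.5.
Sum = 0.5·[12 + 14 + 16 + 18 + 20] = 40.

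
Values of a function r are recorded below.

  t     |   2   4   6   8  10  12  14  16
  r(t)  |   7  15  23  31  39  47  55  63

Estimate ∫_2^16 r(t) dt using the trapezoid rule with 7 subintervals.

Δt = 2.
T_7 = (2/2)·[7 + 2·15 + 2·23 + 2·31 + 2·39 + 2·47 + 2·55 + 63] = 490.

490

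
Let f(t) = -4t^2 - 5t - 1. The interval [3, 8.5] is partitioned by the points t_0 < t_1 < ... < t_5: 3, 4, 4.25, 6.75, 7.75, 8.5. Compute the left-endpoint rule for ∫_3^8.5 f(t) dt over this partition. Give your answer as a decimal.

Subinterval widths: 1, 0.25, 2.5, 1, 0.75.
Left endpoints: 3, 4, 4.25, 6.75, 7.75.
f(3) = -52, f(4) = -85, f(4.25) = -94.5, f(6.75) = -217, f(7.75) = -280.
Sum = Σ Δt_i · f(t_i).
Sum = -736.5.

-736.5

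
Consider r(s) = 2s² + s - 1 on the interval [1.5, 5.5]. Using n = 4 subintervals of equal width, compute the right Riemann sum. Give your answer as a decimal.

150

Δs = (5.5 − 1.5)/4 = 1.
Right endpoints: 2.5, 3.5, 4.5, 5.5.
r(2.5) = 14, r(3.5) = 27, r(4.5) = 44, r(5.5) = 65.
Sum = Δs · [r(2.5) + r(3.5) + r(4.5) + r(5.5)].
Sum = 150.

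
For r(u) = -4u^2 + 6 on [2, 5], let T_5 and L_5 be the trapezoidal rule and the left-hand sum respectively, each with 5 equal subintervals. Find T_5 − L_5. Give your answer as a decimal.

-25.2

T_5 = -138.72.
L_5 = -113.52.
T_5 − L_5 = -25.2.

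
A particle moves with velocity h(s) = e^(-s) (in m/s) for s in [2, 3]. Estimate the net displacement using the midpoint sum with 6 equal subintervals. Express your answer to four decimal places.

0.0854

Δs = (3 − 2)/6 = 1/6.
Midpoints: 25/12, 2.25, 29/12, 31/12, 2.75, 35/12.
h(25/12) ≈ 0.1245, h(2.25) ≈ 0.1054, h(29/12) ≈ 0.0892, h(31/12) ≈ 0.0755, h(2.75) ≈ 0.0639, h(35/12) ≈ 0.0541.
Sum = Δs · [h(25/12) + h(2.25) + h(29/12) + ...].
Sum ≈ 0.0854.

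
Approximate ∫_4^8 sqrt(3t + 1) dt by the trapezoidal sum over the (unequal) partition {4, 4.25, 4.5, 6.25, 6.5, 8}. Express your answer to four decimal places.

17.3414

Subinterval widths: 0.25, 0.25, 1.75, 0.25, 1.5.
f(4) ≈ 3.6056, f(4.25) ≈ 3.7081, f(4.5) ≈ 3.8079, f(6.25) ≈ 4.4441, f(6.5) ≈ 4.5277, f(8) ≈ 5.0000.
On each subinterval the trapezoid contributes (Δt_i/2)·[f(t_{i-1}) + f(t_i)].
Sum ≈ 17.3414.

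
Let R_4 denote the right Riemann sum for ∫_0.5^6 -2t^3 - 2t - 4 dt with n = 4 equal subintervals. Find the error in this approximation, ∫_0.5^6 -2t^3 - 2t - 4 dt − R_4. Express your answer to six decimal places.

Exact integral: ∫_0.5^6 f(t) dt = -705.71875.
R_4 ≈ -1043.90429688.
Error ≈ -705.71875 − (-1043.90429688) ≈ 338.185547.

338.185547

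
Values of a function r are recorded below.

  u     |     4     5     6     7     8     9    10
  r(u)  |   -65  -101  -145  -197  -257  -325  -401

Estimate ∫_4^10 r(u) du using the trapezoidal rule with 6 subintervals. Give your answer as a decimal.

Δu = 1.
T_6 = (1/2)·[(-65) + 2·(-101) + 2·(-145) + 2·(-197) + 2·(-257) + 2·(-325) + (-401)] = -1258.

-1258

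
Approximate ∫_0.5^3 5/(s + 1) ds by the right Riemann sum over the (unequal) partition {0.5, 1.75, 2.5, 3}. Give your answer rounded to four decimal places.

3.9692

Subinterval widths: 1.25, 0.75, 0.5.
Right endpoints: 1.75, 2.5, 3.
f(1.75) = 20/11, f(2.5) = 10/7, f(3) = 1.25.
Sum = Σ Δs_i · f(s_i).
Sum ≈ 3.9692.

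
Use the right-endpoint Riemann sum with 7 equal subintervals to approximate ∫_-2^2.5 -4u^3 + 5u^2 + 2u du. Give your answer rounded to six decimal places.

-4.683673

Δu = (2.5 − (-2))/7 = 9/14.
Right endpoints: -19/14, -5/7, -1/14, 4/7, 17/14, 13/7, 2.5.
f(-19/14) = 22629/1372, f(-5/7) = 885/343, f(-1/14) = -159/1372, f(4/7) = 696/343, f(17/14) = 3621/1372, f(13/7) = -1599/343, f(2.5) = -26.25.
Sum = Δu · [f(-19/14) + f(-5/7) + f(-1/14) + ...].
Sum ≈ -4.683673.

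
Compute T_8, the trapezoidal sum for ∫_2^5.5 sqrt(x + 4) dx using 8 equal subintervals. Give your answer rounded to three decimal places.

Δx = (5.5 − 2)/8 = 0.4375.
f(2) ≈ 2.449, f(2.4375) ≈ 2.537, f(2.875) ≈ 2.622, f(3.3125) ≈ 2.704, f(3.75) ≈ 2.784, f(4.1875) ≈ 2.861, f(4.625) ≈ 2.937, f(5.0625) ≈ 3.010, f(5.5) ≈ 3.082.
T_8 = (Δx/2)·[f(x_0) + 2f(x_1) + ... + 2f(x_{7}) + f(x_8)].
Sum ≈ 9.722.

9.722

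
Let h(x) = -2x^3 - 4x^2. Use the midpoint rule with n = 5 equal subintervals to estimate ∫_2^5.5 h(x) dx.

-656.910625

Δx = (5.5 − 2)/5 = 0.7.
Midpoints: 2.35, 3.05, 3.75, 4.45, 5.15.
h(2.35) = -48.04575, h(3.05) = -93.95525, h(3.75) = -161.71875, h(4.45) = -255.45225, h(5.15) = -379.27175.
Sum = Δx · [h(2.35) + h(3.05) + h(3.75) + h(4.45) + h(5.15)].
Sum = -656.910625.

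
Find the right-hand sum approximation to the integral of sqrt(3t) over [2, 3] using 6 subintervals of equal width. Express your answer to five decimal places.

Δt = (3 − 2)/6 = 1/6.
Right endpoints: 13/6, 7/3, 2.5, 8/3, 17/6, 3.
f(13/6) ≈ 2.54951, f(7/3) ≈ 2.64575, f(2.5) ≈ 2.73861, f(8/3) ≈ 2.82843, f(17/6) ≈ 2.91548, f(3) ≈ 3.00000.
Sum = Δt · [f(13/6) + f(7/3) + f(2.5) + ...].
Sum ≈ 2.77963.

2.77963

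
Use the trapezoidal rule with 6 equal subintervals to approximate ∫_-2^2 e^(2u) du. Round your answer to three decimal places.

Δu = (2 − (-2))/6 = 2/3.
f(-2) ≈ 0.018, f(-4/3) ≈ 0.069, f(-2/3) ≈ 0.264, f(0) ≈ 1.000, f(2/3) ≈ 3.794, f(4/3) ≈ 14.392, f(2) ≈ 54.598.
T_6 = (Δu/2)·[f(u_0) + 2f(u_1) + ... + 2f(u_{5}) + f(u_6)].
Sum ≈ 31.218.

31.218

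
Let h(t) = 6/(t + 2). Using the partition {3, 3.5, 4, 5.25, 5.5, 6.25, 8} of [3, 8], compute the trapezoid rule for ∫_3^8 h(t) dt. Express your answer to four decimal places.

4.1752

Subinterval widths: 0.5, 0.5, 1.25, 0.25, 0.75, 1.75.
h(3) = 1.2, h(3.5) = 12/11, h(4) = 1, h(5.25) = 24/29, h(5.5) = 0.8, h(6.25) = 8/11, h(8) = 0.6.
On each subinterval the trapezoid contributes (Δt_i/2)·[h(t_{i-1}) + h(t_i)].
Sum ≈ 4.1752.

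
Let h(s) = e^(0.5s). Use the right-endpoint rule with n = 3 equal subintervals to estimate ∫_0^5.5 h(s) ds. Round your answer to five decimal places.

Δs = (5.5 − 0)/3 = 11/6.
Right endpoints: 11/6, 11/3, 5.5.
h(11/6) ≈ 2.50094, h(11/3) ≈ 6.25470, h(5.5) ≈ 15.64263.
Sum = Δs · [h(11/6) + h(11/3) + h(5.5)].
Sum ≈ 44.73017.

44.73017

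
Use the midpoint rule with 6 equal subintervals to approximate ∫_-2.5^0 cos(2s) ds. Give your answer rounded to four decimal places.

-0.4936

Δs = (0 − (-2.5))/6 = 5/12.
Midpoints: -55/24, -1.875, -35/24, -25/24, -0.625, -5/24.
f(-55/24) ≈ -0.1287, f(-1.875) ≈ -0.8206, f(-35/24) ≈ -0.9748, f(-25/24) ≈ -0.4904, f(-0.625) ≈ 0.3153, f(-5/24) ≈ 0.9144.
Sum = Δs · [f(-55/24) + f(-1.875) + f(-35/24) + ...].
Sum ≈ -0.4936.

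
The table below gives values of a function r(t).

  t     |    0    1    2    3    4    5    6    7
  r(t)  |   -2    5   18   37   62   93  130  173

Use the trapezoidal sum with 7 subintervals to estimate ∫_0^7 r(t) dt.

Δt = 1.
T_7 = (1/2)·[(-2) + 2·5 + 2·18 + 2·37 + 2·62 + 2·93 + 2·130 + 173] = 430.5.

430.5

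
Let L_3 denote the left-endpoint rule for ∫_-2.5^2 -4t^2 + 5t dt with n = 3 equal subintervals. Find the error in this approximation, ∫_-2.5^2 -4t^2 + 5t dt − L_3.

Exact integral: ∫_-2.5^2 f(t) dt = -37.125.
L_3 = -67.5.
Error = -37.125 − (-67.5) = 30.375.

30.375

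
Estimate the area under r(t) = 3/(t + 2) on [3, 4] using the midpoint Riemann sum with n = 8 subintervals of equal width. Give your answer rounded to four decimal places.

Δt = (4 − 3)/8 = 0.125.
Midpoints: 3.0625, 3.1875, 3.3125, 3.4375, 3.5625, 3.6875, 3.8125, 3.9375.
r(3.0625) = 16/27, r(3.1875) = 48/83, r(3.3125) = 48/85, r(3.4375) = 16/29, r(3.5625) = 48/89, r(3.6875) = 48/91, r(3.8125) = 16/31, r(3.9375) = 48/95.
Sum = Δt · [r(3.0625) + r(3.1875) + r(3.3125) + ...].
Sum ≈ 0.5469.

0.5469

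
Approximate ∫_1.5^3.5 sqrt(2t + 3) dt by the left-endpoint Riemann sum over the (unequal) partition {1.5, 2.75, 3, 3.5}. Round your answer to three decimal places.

5.291

Subinterval widths: 1.25, 0.25, 0.5.
Left endpoints: 1.5, 2.75, 3.
f(1.5) ≈ 2.449, f(2.75) ≈ 2.915, f(3) ≈ 3.000.
Sum = Σ Δt_i · f(t_i).
Sum ≈ 5.291.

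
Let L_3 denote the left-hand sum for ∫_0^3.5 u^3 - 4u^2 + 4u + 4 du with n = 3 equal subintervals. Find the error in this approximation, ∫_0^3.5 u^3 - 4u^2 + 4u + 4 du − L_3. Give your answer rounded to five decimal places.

Exact integral: ∫_0^3.5 f(u) du ≈ 18.8489583.
L_3 ≈ 15.2476852.
Error ≈ 18.8489583 − 15.2476852 ≈ 3.60127.

3.60127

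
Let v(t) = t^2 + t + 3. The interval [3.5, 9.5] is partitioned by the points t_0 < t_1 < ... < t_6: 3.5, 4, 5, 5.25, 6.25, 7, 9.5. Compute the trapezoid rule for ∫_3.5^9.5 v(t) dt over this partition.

331.53125

Subinterval widths: 0.5, 1, 0.25, 1, 0.75, 2.5.
v(3.5) = 18.75, v(4) = 23, v(5) = 33, v(5.25) = 35.8125, v(6.25) = 48.3125, v(7) = 59, v(9.5) = 102.75.
On each subinterval the trapezoid contributes (Δt_i/2)·[v(t_{i-1}) + v(t_i)].
Sum = 331.53125.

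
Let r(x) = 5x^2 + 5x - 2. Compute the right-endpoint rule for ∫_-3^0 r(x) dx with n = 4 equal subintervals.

6.65625

Δx = (0 − (-3))/4 = 0.75.
Right endpoints: -2.25, -1.5, -0.75, 0.
r(-2.25) = 12.0625, r(-1.5) = 1.75, r(-0.75) = -2.9375, r(0) = -2.
Sum = Δx · [r(-2.25) + r(-1.5) + r(-0.75) + r(0)].
Sum = 6.65625.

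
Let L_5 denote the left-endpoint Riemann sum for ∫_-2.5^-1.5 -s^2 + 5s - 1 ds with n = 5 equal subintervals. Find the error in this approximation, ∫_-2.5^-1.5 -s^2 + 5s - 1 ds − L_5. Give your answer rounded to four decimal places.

Exact integral: ∫_-2.5^-1.5 f(s) ds ≈ -15.083333.
L_5 = -15.99.
Error ≈ -15.083333 − (-15.99) ≈ 0.9067.

0.9067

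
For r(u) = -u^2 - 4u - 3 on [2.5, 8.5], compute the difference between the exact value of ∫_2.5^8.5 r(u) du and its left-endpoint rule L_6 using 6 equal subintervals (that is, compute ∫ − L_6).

Exact integral: ∫_2.5^8.5 r(u) du = -349.5.
L_6 = -305.5.
Error = -349.5 − (-305.5) = -44.

-44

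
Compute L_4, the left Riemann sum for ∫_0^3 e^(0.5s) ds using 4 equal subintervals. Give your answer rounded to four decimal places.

Δs = (3 − 0)/4 = 0.75.
Left endpoints: 0, 0.75, 1.5, 2.25.
f(0) ≈ 1.0000, f(0.75) ≈ 1.4550, f(1.5) ≈ 2.1170, f(2.25) ≈ 3.0802.
Sum = Δs · [f(0) + f(0.75) + f(1.5) + f(2.25)].
Sum ≈ 5.7392.

5.7392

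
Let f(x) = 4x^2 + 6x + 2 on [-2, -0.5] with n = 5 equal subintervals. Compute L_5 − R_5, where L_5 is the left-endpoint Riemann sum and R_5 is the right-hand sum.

L_5 = 3.24.
R_5 = 1.44.
L_5 − R_5 = 1.8.

1.8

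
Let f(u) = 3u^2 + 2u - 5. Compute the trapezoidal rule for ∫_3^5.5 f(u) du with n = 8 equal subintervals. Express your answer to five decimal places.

Δu = (5.5 − 3)/8 = 0.3125.
f(3) = 28, f(3.3125) = 34.54296875, f(3.625) = 41.671875, f(3.9375) = 49.38671875, f(4.25) = 57.6875, f(4.5625) = 66.57421875, f(4.875) = 76.046875, f(5.1875) = 86.10546875, f(5.5) = 96.75.
T_8 = (Δu/2)·[f(u_0) + 2f(u_1) + ... + 2f(u_{7}) + f(u_8)].
Sum ≈ 148.24707.

148.24707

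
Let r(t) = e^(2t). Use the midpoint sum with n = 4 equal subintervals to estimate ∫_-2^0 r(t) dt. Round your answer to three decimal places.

0.471

Δt = (0 − (-2))/4 = 0.5.
Midpoints: -1.75, -1.25, -0.75, -0.25.
r(-1.75) ≈ 0.030, r(-1.25) ≈ 0.082, r(-0.75) ≈ 0.223, r(-0.25) ≈ 0.607.
Sum = Δt · [r(-1.75) + r(-1.25) + r(-0.75) + r(-0.25)].
Sum ≈ 0.471.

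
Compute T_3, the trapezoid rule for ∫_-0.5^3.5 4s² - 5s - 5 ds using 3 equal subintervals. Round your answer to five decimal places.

12.07407

Δs = (3.5 − (-0.5))/3 = 4/3.
f(-0.5) = -1.5, f(5/6) = -115/18, f(13/6) = 53/18, f(3.5) = 26.5.
T_3 = (Δs/2)·[f(s_0) + 2f(s_1) + 2f(s_2) + f(s_3)].
Sum ≈ 12.07407.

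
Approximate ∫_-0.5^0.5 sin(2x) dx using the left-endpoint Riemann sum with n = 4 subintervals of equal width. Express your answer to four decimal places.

-0.2104

Δx = (0.5 − (-0.5))/4 = 0.25.
Left endpoints: -0.5, -0.25, 0, 0.25.
f(-0.5) ≈ -0.8415, f(-0.25) ≈ -0.4794, f(0) ≈ 0.0000, f(0.25) ≈ 0.4794.
Sum = Δx · [f(-0.5) + f(-0.25) + f(0) + f(0.25)].
Sum ≈ -0.2104.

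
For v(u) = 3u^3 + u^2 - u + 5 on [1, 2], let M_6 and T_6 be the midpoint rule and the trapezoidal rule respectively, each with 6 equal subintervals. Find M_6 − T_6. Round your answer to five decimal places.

-0.10069

M_6 ≈ 17.0497685.
T_6 ≈ 17.1504630.
M_6 − T_6 ≈ -0.10069.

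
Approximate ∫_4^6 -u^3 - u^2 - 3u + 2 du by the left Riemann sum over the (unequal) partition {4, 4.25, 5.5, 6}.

-260.03515625

Subinterval widths: 0.25, 1.25, 0.5.
Left endpoints: 4, 4.25, 5.5.
f(4) = -90, f(4.25) = -105.578125, f(5.5) = -211.125.
Sum = Σ Δu_i · f(u_i).
Sum = -260.03515625.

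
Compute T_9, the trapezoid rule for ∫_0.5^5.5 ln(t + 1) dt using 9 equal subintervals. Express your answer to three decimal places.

Δt = (5.5 − 0.5)/9 = 5/9.
f(0.5) ≈ 0.405, f(19/18) ≈ 0.721, f(29/18) ≈ 0.960, f(13/6) ≈ 1.153, f(49/18) ≈ 1.314, f(59/18) ≈ 1.453, f(23/6) ≈ 1.576, f(79/18) ≈ 1.684, f(89/18) ≈ 1.782, f(5.5) ≈ 1.872.
T_9 = (Δt/2)·[f(t_0) + 2f(t_1) + ... + 2f(t_{8}) + f(t_9)].
Sum ≈ 6.545.

6.545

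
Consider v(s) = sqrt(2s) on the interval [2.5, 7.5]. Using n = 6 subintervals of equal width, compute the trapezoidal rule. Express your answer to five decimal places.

Δs = (7.5 − 2.5)/6 = 5/6.
v(2.5) ≈ 2.23607, v(10/3) ≈ 2.58199, v(25/6) ≈ 2.88675, v(5) ≈ 3.16228, v(35/6) ≈ 3.41565, v(20/3) ≈ 3.65148, v(7.5) ≈ 3.87298.
T_6 = (Δs/2)·[v(s_0) + 2v(s_1) + ... + 2v(s_{5}) + v(s_6)].
Sum ≈ 15.62723.

15.62723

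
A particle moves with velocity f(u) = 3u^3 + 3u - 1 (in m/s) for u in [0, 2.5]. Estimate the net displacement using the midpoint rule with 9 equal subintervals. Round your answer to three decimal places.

Δu = (2.5 − 0)/9 = 5/18.
Midpoints: 5/36, 5/12, 25/36, 35/36, 1.25, 55/36, 65/36, 25/12, 85/36.
f(5/36) = -8947/15552, f(5/12) = 269/576, f(25/36) = 32473/15552, f(35/36) = 72683/15552, f(1.25) = 8.609375, f(55/36) = 222103/15552, f(65/36) = 343313/15552, f(25/12) = 18649/576, f(85/36) = 708733/15552.
Sum = Δu · [f(5/36) + f(5/12) + f(25/36) + ...].
Sum ≈ 35.991.

35.991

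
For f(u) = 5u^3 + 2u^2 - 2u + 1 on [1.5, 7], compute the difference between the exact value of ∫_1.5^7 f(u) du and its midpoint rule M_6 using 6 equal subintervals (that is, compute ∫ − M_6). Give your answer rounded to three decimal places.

Exact integral: ∫_1.5^7 f(u) du ≈ 3180.08854.
M_6 ≈ 3154.76642.
Error ≈ 3180.08854 − 3154.76642 ≈ 25.322.

25.322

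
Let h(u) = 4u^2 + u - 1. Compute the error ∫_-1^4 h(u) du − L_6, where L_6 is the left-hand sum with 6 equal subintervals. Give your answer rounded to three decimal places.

24.769

Exact integral: ∫_-1^4 h(u) du ≈ 89.16667.
L_6 ≈ 64.39815.
Error ≈ 89.16667 − 64.39815 ≈ 24.769.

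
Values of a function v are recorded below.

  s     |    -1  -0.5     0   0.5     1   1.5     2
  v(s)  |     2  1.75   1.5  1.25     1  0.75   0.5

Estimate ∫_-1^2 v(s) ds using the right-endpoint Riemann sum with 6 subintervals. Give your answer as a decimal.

Δs = 0.5.
Sum = 0.5·[1.75 + 1.5 + 1.25 + 1 + 0.75 + 0.5] = 3.375.

3.375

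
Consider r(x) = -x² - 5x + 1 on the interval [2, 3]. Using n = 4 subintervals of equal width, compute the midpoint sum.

Δx = (3 − 2)/4 = 0.25.
Midpoints: 2.125, 2.375, 2.625, 2.875.
r(2.125) = -14.140625, r(2.375) = -16.515625, r(2.625) = -19.015625, r(2.875) = -21.640625.
Sum = Δx · [r(2.125) + r(2.375) + r(2.625) + r(2.875)].
Sum = -17.828125.

-17.828125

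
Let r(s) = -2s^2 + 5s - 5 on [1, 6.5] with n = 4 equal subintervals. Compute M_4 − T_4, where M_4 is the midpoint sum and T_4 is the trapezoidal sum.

M_4 = -105.05859375.
T_4 = -110.2578125.
M_4 − T_4 = 5.19921875.

5.19921875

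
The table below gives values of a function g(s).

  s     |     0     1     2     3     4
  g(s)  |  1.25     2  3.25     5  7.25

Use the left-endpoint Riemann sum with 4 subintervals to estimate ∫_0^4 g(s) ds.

Δs = 1.
Sum = 1·[1.25 + 2 + 3.25 + 5] = 11.5.

11.5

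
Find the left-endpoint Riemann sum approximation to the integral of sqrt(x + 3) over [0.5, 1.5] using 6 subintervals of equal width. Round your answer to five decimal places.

Δx = (1.5 − 0.5)/6 = 1/6.
Left endpoints: 0.5, 2/3, 5/6, 1, 7/6, 4/3.
f(0.5) ≈ 1.87083, f(2/3) ≈ 1.91485, f(5/6) ≈ 1.95789, f(1) ≈ 2.00000, f(7/6) ≈ 2.04124, f(4/3) ≈ 2.08167.
Sum = Δx · [f(0.5) + f(2/3) + f(5/6) + ...].
Sum ≈ 1.97775.

1.97775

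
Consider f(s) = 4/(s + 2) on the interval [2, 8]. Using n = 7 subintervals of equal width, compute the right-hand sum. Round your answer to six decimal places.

Δs = (8 − 2)/7 = 6/7.
Right endpoints: 20/7, 26/7, 32/7, 38/7, 44/7, 50/7, 8.
f(20/7) = 14/17, f(26/7) = 0.7, f(32/7) = 14/23, f(38/7) = 7/13, f(44/7) = 14/29, f(50/7) = 0.4375, f(8) = 0.4.
Sum = Δs · [f(20/7) + f(26/7) + f(32/7) + ...].
Sum ≈ 3.420810.

3.420810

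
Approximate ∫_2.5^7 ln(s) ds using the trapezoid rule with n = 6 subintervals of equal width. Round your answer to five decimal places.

6.81864

Δs = (7 − 2.5)/6 = 0.75.
f(2.5) ≈ 0.91629, f(3.25) ≈ 1.17865, f(4) ≈ 1.38629, f(4.75) ≈ 1.55814, f(5.5) ≈ 1.70475, f(6.25) ≈ 1.83258, f(7) ≈ 1.94591.
T_6 = (Δs/2)·[f(s_0) + 2f(s_1) + ... + 2f(s_{5}) + f(s_6)].
Sum ≈ 6.81864.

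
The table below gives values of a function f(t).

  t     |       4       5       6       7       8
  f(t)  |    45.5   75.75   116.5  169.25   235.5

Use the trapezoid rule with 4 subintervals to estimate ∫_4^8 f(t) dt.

Δt = 1.
T_4 = (1/2)·[45.5 + 2·75.75 + 2·116.5 + 2·169.25 + 235.5] = 502.

502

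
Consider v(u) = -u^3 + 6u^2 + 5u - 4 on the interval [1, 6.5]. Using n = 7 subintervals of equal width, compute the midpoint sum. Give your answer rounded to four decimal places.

Δu = (6.5 − 1)/7 = 11/14.
Midpoints: 39/28, 61/28, 83/28, 3.75, 127/28, 149/28, 171/28.
v(39/28) = 261281/21952, v(61/28) = 549459/21952, v(83/28) = 823117/21952, v(3.75) = 46.390625, v(127/28) = 1071321/21952, v(149/28) = 918091/21952, v(171/28) = 494789/21952.
Sum = Δu · [v(39/28) + v(61/28) + v(83/28) + ...].
Sum ≈ 183.8449.

183.8449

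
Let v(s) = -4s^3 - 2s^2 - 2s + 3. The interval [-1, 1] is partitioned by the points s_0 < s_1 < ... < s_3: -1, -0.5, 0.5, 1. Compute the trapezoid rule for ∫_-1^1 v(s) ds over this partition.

4.25

Subinterval widths: 0.5, 1, 0.5.
v(-1) = 7, v(-0.5) = 4, v(0.5) = 1, v(1) = -5.
On each subinterval the trapezoid contributes (Δs_i/2)·[v(s_{i-1}) + v(s_i)].
Sum = 4.25.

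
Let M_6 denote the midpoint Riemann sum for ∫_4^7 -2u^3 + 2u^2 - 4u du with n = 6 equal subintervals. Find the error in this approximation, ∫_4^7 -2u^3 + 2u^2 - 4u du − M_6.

Exact integral: ∫_4^7 f(u) du = -952.5.
M_6 = -950.5625.
Error = -952.5 − (-950.5625) = -1.9375.

-1.9375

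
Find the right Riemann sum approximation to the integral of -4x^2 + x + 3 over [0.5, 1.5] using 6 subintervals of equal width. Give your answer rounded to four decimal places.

Δx = (1.5 − 0.5)/6 = 1/6.
Right endpoints: 2/3, 5/6, 1, 7/6, 4/3, 1.5.
f(2/3) = 17/9, f(5/6) = 19/18, f(1) = 0, f(7/6) = -23/18, f(4/3) = -25/9, f(1.5) = -4.5.
Sum = Δx · [f(2/3) + f(5/6) + f(1) + ...].
Sum ≈ -0.9352.

-0.9352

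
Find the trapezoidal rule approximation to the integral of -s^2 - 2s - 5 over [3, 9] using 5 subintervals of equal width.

-337.44

Δs = (9 − 3)/5 = 1.2.
f(3) = -20, f(4.2) = -31.04, f(5.4) = -44.96, f(6.6) = -61.76, f(7.8) = -81.44, f(9) = -104.
T_5 = (Δs/2)·[f(s_0) + 2f(s_1) + ... + 2f(s_{4}) + f(s_5)].
Sum = -337.44.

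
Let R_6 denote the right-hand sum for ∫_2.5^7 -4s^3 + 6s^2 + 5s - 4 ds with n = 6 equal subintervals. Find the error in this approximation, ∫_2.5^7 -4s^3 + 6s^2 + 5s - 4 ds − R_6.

407.953125

Exact integral: ∫_2.5^7 f(s) ds = -1618.3125.
R_6 = -2026.265625.
Error = -1618.3125 − (-2026.265625) = 407.953125.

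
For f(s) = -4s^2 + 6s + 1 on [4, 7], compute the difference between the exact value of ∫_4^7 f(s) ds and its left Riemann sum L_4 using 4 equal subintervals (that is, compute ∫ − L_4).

-41.625

Exact integral: ∫_4^7 f(s) ds = -270.
L_4 = -228.375.
Error = -270 − (-228.375) = -41.625.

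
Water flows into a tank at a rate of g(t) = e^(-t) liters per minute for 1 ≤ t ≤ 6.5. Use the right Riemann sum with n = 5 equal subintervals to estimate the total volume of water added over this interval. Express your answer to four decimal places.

0.2011

Δt = (6.5 − 1)/5 = 1.1.
Right endpoints: 2.1, 3.2, 4.3, 5.4, 6.5.
g(2.1) ≈ 0.1225, g(3.2) ≈ 0.0408, g(4.3) ≈ 0.0136, g(5.4) ≈ 0.0045, g(6.5) ≈ 0.0015.
Sum = Δt · [g(2.1) + g(3.2) + g(4.3) + g(5.4) + g(6.5)].
Sum ≈ 0.2011.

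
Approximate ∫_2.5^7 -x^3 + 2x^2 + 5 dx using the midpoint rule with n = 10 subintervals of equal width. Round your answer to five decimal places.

Δx = (7 − 2.5)/10 = 0.45.
Midpoints: 2.725, 3.175, 3.625, 4.075, 4.525, 4.975, 5.425, 5.875, 6.325, 6.775.
f(2.725) = -24549/64000, f(3.175) = -438063/64000, f(3.625) = -8373/512, f(4.075) = -1885227/64000, f(4.525) = -2988861/64000, f(4.975) = -4392519/64000, f(5.425) = -6131193/64000, f(5.875) = -65919/512, f(6.325) = -10753557/64000, f(6.775) = -13707231/64000.
Sum = Δx · [f(2.725) + f(3.175) + f(3.625) + ...].
Sum ≈ -348.80414.

-348.80414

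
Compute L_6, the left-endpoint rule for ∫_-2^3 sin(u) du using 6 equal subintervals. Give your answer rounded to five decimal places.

0.10257

Δu = (3 − (-2))/6 = 5/6.
Left endpoints: -2, -7/6, -1/3, 0.5, 4/3, 13/6.
f(-2) ≈ -0.90930, f(-7/6) ≈ -0.91944, f(-1/3) ≈ -0.32719, f(0.5) ≈ 0.47943, f(4/3) ≈ 0.97194, f(13/6) ≈ 0.82766.
Sum = Δu · [f(-2) + f(-7/6) + f(-1/3) + ...].
Sum ≈ 0.10257.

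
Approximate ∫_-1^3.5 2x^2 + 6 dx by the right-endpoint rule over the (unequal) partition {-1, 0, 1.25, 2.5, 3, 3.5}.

Subinterval widths: 1, 1.25, 1.25, 0.5, 0.5.
Right endpoints: 0, 1.25, 2.5, 3, 3.5.
f(0) = 6, f(1.25) = 9.125, f(2.5) = 18.5, f(3) = 24, f(3.5) = 30.5.
Sum = Σ Δx_i · f(x_i).
Sum = 67.78125.

67.78125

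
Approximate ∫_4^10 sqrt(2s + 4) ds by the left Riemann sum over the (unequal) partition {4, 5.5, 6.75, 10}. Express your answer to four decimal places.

Subinterval widths: 1.5, 1.25, 3.25.
Left endpoints: 4, 5.5, 6.75.
f(4) ≈ 3.4641, f(5.5) ≈ 3.8730, f(6.75) ≈ 4.1833.
Sum = Σ Δs_i · f(s_i).
Sum ≈ 23.6331.

23.6331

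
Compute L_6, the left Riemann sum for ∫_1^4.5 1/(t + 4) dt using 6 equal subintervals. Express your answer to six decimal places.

Δt = (4.5 − 1)/6 = 7/12.
Left endpoints: 1, 19/12, 13/6, 2.75, 10/3, 47/12.
f(1) = 0.2, f(19/12) = 12/67, f(13/6) = 6/37, f(2.75) = 4/27, f(10/3) = 3/22, f(47/12) = 12/95.
Sum = Δt · [f(1) + f(19/12) + f(13/6) + ...].
Sum ≈ 0.555388.

0.555388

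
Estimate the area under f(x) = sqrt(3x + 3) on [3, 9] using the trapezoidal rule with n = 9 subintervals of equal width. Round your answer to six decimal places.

Δx = (9 − 3)/9 = 2/3.
f(3) ≈ 3.464102, f(11/3) ≈ 3.741657, f(13/3) ≈ 4.000000, f(5) ≈ 4.242641, f(17/3) ≈ 4.472136, f(19/3) ≈ 4.690416, f(7) ≈ 4.898979, f(23/3) ≈ 5.099020, f(25/3) ≈ 5.291503, f(9) ≈ 5.477226.
T_9 = (Δx/2)·[f(x_0) + 2f(x_1) + ... + 2f(x_{8}) + f(x_9)].
Sum ≈ 27.271343.

27.271343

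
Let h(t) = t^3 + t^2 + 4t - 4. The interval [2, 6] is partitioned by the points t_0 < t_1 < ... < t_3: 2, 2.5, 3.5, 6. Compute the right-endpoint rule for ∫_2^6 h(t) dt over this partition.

759.0625

Subinterval widths: 0.5, 1, 2.5.
Right endpoints: 2.5, 3.5, 6.
h(2.5) = 27.875, h(3.5) = 65.125, h(6) = 272.
Sum = Σ Δt_i · h(t_i).
Sum = 759.0625.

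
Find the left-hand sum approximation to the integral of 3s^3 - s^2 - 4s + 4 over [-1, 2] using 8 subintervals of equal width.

12.24609375

Δs = (2 − (-1))/8 = 0.375.
Left endpoints: -1, -0.625, -0.25, 0.125, 0.5, 0.875, 1.25, 1.625.
f(-1) = 4, f(-0.625) = 2753/512, f(-0.25) = 4.890625, f(0.125) = 1787/512, f(0.5) = 2.125, f(0.875) = 893/512, f(1.25) = 3.296875, f(1.625) = 3959/512.
Sum = Δs · [f(-1) + f(-0.625) + f(-0.25) + ...].
Sum = 12.24609375.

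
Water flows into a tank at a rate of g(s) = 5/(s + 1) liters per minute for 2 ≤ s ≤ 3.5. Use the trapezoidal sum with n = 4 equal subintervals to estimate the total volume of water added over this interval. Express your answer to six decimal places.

Δs = (3.5 − 2)/4 = 0.375.
g(2) = 5/3, g(2.375) = 40/27, g(2.75) = 4/3, g(3.125) = 40/33, g(3.5) = 10/9.
T_4 = (Δs/2)·[g(s_0) + 2g(s_1) + 2g(s_2) + 2g(s_3) + g(s_4)].
Sum ≈ 2.030934.

2.030934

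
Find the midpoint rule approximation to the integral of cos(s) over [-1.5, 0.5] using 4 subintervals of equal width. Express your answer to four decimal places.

Δs = (0.5 − (-1.5))/4 = 0.5.
Midpoints: -1.25, -0.75, -0.25, 0.25.
f(-1.25) ≈ 0.3153, f(-0.75) ≈ 0.7317, f(-0.25) ≈ 0.9689, f(0.25) ≈ 0.9689.
Sum = Δs · [f(-1.25) + f(-0.75) + f(-0.25) + f(0.25)].
Sum ≈ 1.4924.

1.4924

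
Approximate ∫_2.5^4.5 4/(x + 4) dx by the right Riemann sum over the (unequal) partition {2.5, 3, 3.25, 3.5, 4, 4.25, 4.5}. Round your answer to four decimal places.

1.0458

Subinterval widths: 0.5, 0.25, 0.25, 0.5, 0.25, 0.25.
Right endpoints: 3, 3.25, 3.5, 4, 4.25, 4.5.
f(3) = 4/7, f(3.25) = 16/29, f(3.5) = 8/15, f(4) = 0.5, f(4.25) = 16/33, f(4.5) = 8/17.
Sum = Σ Δx_i · f(x_i).
Sum ≈ 1.0458.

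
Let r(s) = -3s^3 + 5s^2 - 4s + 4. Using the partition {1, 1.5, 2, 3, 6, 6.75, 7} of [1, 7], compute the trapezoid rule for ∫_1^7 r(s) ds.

-1468.8515625

Subinterval widths: 0.5, 0.5, 1, 3, 0.75, 0.25.
r(1) = 2, r(1.5) = -0.875, r(2) = -8, r(3) = -44, r(6) = -488, r(6.75) = -717.828125, r(7) = -808.
On each subinterval the trapezoid contributes (Δs_i/2)·[r(s_{i-1}) + r(s_i)].
Sum = -1468.8515625.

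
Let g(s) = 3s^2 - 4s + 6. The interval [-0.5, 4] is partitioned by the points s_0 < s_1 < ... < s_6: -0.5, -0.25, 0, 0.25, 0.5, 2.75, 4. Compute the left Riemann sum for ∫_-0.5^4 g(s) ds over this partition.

Subinterval widths: 0.25, 0.25, 0.25, 0.25, 2.25, 1.25.
Left endpoints: -0.5, -0.25, 0, 0.25, 0.5, 2.75.
g(-0.5) = 8.75, g(-0.25) = 7.1875, g(0) = 6, g(0.25) = 5.1875, g(0.5) = 4.75, g(2.75) = 17.6875.
Sum = Σ Δs_i · g(s_i).
Sum = 39.578125.

39.578125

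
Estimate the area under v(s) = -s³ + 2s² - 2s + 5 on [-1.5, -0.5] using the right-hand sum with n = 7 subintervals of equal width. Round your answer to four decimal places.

9.7730

Δs = (-0.5 − (-1.5))/7 = 1/7.
Right endpoints: -19/14, -17/14, -15/14, -13/14, -11/14, -9/14, -0.5.
v(-19/14) = 38135/2744, v(-17/14) = 33389/2744, v(-15/14) = 29275/2744, v(-13/14) = 25745/2744, v(-11/14) = 22751/2744, v(-9/14) = 20245/2744, v(-0.5) = 6.625.
Sum = Δs · [v(-19/14) + v(-17/14) + v(-15/14) + ...].
Sum ≈ 9.7730.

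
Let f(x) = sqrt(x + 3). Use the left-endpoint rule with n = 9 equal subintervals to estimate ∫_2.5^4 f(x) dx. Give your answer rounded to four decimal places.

3.7226

Δx = (4 − 2.5)/9 = 1/6.
Left endpoints: 2.5, 8/3, 17/6, 3, 19/6, 10/3, 3.5, 11/3, 23/6.
f(2.5) ≈ 2.3452, f(8/3) ≈ 2.3805, f(17/6) ≈ 2.4152, f(3) ≈ 2.4495, f(19/6) ≈ 2.4833, f(10/3) ≈ 2.5166, f(3.5) ≈ 2.5495, f(11/3) ≈ 2.5820, f(23/6) ≈ 2.6141.
Sum = Δx · [f(2.5) + f(8/3) + f(17/6) + ...].
Sum ≈ 3.7226.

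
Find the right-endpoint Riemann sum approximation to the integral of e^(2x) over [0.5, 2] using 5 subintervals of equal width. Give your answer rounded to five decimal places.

Δx = (2 − 0.5)/5 = 0.3.
Right endpoints: 0.8, 1.1, 1.4, 1.7, 2.
f(0.8) ≈ 4.95303, f(1.1) ≈ 9.02501, f(1.4) ≈ 16.44465, f(1.7) ≈ 29.96410, f(2) ≈ 54.59815.
Sum = Δx · [f(0.8) + f(1.1) + f(1.4) + f(1.7) + f(2)].
Sum ≈ 34.49548.

34.49548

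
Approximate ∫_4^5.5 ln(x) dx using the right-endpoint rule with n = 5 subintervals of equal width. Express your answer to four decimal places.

2.3782

Δx = (5.5 − 4)/5 = 0.3.
Right endpoints: 4.3, 4.6, 4.9, 5.2, 5.5.
f(4.3) ≈ 1.4586, f(4.6) ≈ 1.5261, f(4.9) ≈ 1.5892, f(5.2) ≈ 1.6487, f(5.5) ≈ 1.7047.
Sum = Δx · [f(4.3) + f(4.6) + f(4.9) + f(5.2) + f(5.5)].
Sum ≈ 2.3782.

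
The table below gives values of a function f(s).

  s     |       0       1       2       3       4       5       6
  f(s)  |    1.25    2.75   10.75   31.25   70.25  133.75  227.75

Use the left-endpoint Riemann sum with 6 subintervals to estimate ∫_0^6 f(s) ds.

Δs = 1.
Sum = 1·[1.25 + 2.75 + 10.75 + 31.25 + 70.25 + 133.75] = 250.

250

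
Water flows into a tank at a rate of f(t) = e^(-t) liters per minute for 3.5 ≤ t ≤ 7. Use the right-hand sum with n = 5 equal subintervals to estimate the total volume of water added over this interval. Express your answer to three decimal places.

Δt = (7 − 3.5)/5 = 0.7.
Right endpoints: 4.2, 4.9, 5.6, 6.3, 7.
f(4.2) ≈ 0.015, f(4.9) ≈ 0.007, f(5.6) ≈ 0.004, f(6.3) ≈ 0.002, f(7) ≈ 0.001.
Sum = Δt · [f(4.2) + f(4.9) + f(5.6) + f(6.3) + f(7)].
Sum ≈ 0.020.

0.020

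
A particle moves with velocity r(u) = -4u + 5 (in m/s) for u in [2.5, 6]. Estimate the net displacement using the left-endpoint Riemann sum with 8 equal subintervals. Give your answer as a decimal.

-38.9375

Δu = (6 − 2.5)/8 = 0.4375.
Left endpoints: 2.5, 2.9375, 3.375, 3.8125, 4.25, 4.6875, 5.125, 5.5625.
r(2.5) = -5, r(2.9375) = -6.75, r(3.375) = -8.5, r(3.8125) = -10.25, r(4.25) = -12, r(4.6875) = -13.75, r(5.125) = -15.5, r(5.5625) = -17.25.
Sum = Δu · [r(2.5) + r(2.9375) + r(3.375) + ...].
Sum = -38.9375.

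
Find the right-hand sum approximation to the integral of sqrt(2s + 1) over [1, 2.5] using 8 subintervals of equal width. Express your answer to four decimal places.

Δs = (2.5 − 1)/8 = 0.1875.
Right endpoints: 1.1875, 1.375, 1.5625, 1.75, 1.9375, 2.125, 2.3125, 2.5.
f(1.1875) ≈ 1.8371, f(1.375) ≈ 1.9365, f(1.5625) ≈ 2.0310, f(1.75) ≈ 2.1213, f(1.9375) ≈ 2.2079, f(2.125) ≈ 2.2913, f(2.3125) ≈ 2.3717, f(2.5) ≈ 2.4495.
Sum = Δs · [f(1.1875) + f(1.375) + f(1.5625) + ...].
Sum ≈ 3.2337.

3.2337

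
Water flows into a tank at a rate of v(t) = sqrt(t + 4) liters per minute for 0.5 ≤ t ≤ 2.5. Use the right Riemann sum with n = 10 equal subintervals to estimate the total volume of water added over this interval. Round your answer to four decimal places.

Δt = (2.5 − 0.5)/10 = 0.2.
Right endpoints: 0.7, 0.9, 1.1, 1.3, 1.5, 1.7, 1.9, 2.1, 2.3, 2.5.
v(0.7) ≈ 2.1679, v(0.9) ≈ 2.2136, v(1.1) ≈ 2.2583, v(1.3) ≈ 2.3022, v(1.5) ≈ 2.3452, v(1.7) ≈ 2.3875, v(1.9) ≈ 2.4290, v(2.1) ≈ 2.4698, v(2.3) ≈ 2.5100, v(2.5) ≈ 2.5495.
Sum = Δt · [v(0.7) + v(0.9) + v(1.1) + ...].
Sum ≈ 4.7266.

4.7266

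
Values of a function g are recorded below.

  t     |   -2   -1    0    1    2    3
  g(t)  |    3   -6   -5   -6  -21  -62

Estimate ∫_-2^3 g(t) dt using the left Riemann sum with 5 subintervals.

Δt = 1.
Sum = 1·[3 + (-6) + (-5) + (-6) + (-21)] = -35.

-35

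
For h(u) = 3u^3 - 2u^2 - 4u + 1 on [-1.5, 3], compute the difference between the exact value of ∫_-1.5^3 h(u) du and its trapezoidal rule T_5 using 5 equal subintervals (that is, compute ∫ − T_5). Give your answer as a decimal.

Exact integral: ∫_-1.5^3 h(u) du = 27.703125.
T_5 = 30.58875.
Error = 27.703125 − 30.58875 = -2.885625.

-2.885625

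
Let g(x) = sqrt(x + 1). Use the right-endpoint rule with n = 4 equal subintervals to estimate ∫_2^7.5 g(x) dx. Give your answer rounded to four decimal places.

13.8522

Δx = (7.5 − 2)/4 = 1.375.
Right endpoints: 3.375, 4.75, 6.125, 7.5.
g(3.375) ≈ 2.0917, g(4.75) ≈ 2.3979, g(6.125) ≈ 2.6693, g(7.5) ≈ 2.9155.
Sum = Δx · [g(3.375) + g(4.75) + g(6.125) + g(7.5)].
Sum ≈ 13.8522.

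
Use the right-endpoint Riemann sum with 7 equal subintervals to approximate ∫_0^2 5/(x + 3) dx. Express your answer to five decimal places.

Δx = (2 − 0)/7 = 2/7.
Right endpoints: 2/7, 4/7, 6/7, 8/7, 10/7, 12/7, 2.
f(2/7) = 35/23, f(4/7) = 1.4, f(6/7) = 35/27, f(8/7) = 35/29, f(10/7) = 35/31, f(12/7) = 35/33, f(2) = 1.
Sum = Δx · [f(2/7) + f(4/7) + f(6/7) + ...].
Sum ≈ 2.46131.

2.46131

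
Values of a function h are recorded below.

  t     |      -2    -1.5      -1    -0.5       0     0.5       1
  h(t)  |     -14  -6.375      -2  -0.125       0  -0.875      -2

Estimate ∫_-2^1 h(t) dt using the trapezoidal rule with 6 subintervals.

-8.6875

Δt = 0.5.
T_6 = (0.5/2)·[(-14) + 2·(-6.375) + 2·(-2) + 2·(-0.125) + 2·0 + 2·(-0.875) + (-2)] = -8.6875.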